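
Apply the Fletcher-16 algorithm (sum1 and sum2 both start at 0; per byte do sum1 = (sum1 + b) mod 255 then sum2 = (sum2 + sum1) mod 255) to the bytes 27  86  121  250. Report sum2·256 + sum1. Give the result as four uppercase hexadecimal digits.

Running sums (mod 255):
  after byte 0 (27): sum1=27, sum2=27
  after byte 1 (86): sum1=113, sum2=140
  after byte 2 (121): sum1=234, sum2=119
  after byte 3 (250): sum1=229, sum2=93
Checksum = sum2·256 + sum1 = 93·256 + 229 = 24037 = 0x5DE5.

5DE5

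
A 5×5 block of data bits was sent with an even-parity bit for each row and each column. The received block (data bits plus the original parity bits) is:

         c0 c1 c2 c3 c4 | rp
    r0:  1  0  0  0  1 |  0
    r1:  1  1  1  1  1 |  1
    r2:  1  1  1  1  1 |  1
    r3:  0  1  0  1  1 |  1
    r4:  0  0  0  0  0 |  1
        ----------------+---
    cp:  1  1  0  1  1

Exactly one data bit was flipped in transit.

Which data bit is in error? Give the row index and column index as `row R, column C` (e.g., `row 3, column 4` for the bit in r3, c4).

Recompute each row's even parity and compare to rp:
  r0: data parity 0, sent rp 0 → ok
  r1: data parity 1, sent rp 1 → ok
  r2: data parity 1, sent rp 1 → ok
  r3: data parity 1, sent rp 1 → ok
  r4: data parity 0, sent rp 1 → mismatch
Recompute each column's even parity and compare to cp:
  c0: data parity 1, sent cp 1 → ok
  c1: data parity 1, sent cp 1 → ok
  c2: data parity 0, sent cp 0 → ok
  c3: data parity 1, sent cp 1 → ok
  c4: data parity 0, sent cp 1 → mismatch
Exactly one row (r4) and one column (c4) fail → the flipped bit is at their intersection.

row 4, column 4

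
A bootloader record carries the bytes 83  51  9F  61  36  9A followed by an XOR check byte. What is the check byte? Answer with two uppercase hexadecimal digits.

80

XOR the bytes together:
  start with 0x83
  0x83 ⊕ 0x51 = 0xD2
  0xD2 ⊕ 0x9F = 0x4D
  0x4D ⊕ 0x61 = 0x2C
  0x2C ⊕ 0x36 = 0x1A
  0x1A ⊕ 0x9A = 0x80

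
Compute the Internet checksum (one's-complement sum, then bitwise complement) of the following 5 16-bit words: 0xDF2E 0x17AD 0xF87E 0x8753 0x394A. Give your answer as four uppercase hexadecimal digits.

5007

One's-complement addition (fold any carry out of bit 15 back into bit 0):
  0xDF2E + 0x17AD = 0x0F6DB
  0xF6DB + 0xF87E = 0x1EF59 → wrap carry → 0xEF5A
  0xEF5A + 0x8753 = 0x176AD → wrap carry → 0x76AE
  0x76AE + 0x394A = 0x0AFF8
One's-complement sum = 0xAFF8.
Checksum = ~0xAFF8 & 0xFFFF = 0x5007.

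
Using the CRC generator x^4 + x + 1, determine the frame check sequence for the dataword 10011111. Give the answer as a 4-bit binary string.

1001

Append 4 zeros: 100111110000. Divide by 10011 (XOR where the leading bit is 1):
  pos 0: 10011 XOR 10011 = 00000
  pos 5: 11100 XOR 10011 = 01111
  pos 6: 11110 XOR 10011 = 01101
  pos 7: 11010 XOR 10011 = 01001
Remainder (last 4 bits) = 1001. This is the CRC / FCS.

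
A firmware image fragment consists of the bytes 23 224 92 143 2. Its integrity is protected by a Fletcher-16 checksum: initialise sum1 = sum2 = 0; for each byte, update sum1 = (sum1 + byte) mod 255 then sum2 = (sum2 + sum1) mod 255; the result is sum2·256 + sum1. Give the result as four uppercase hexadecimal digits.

Running sums (mod 255):
  after byte 0 (23): sum1=23, sum2=23
  after byte 1 (224): sum1=247, sum2=15
  after byte 2 (92): sum1=84, sum2=99
  after byte 3 (143): sum1=227, sum2=71
  after byte 4 (2): sum1=229, sum2=45
Checksum = sum2·256 + sum1 = 45·256 + 229 = 11749 = 0x2DE5.

2DE5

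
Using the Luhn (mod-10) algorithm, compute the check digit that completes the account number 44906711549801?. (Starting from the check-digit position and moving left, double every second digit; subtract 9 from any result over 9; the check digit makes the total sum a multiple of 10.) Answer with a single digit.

4

Partial digits right→left: 1 0 8 9 4 5 1 1 7 6 0 9 4 4
Double every second digit counting from the check-digit position (so the 1st, 3rd, 5th, ... of the partial from the right).
  doubled (with −9 where >9): 2 7 8 2 5 0 8 → sum 32
  kept as-is: 0 9 5 1 6 9 4 → sum 34
Total = 32 + 34 = 66.
Check digit = (10 − (66 mod 10)) mod 10 = 4.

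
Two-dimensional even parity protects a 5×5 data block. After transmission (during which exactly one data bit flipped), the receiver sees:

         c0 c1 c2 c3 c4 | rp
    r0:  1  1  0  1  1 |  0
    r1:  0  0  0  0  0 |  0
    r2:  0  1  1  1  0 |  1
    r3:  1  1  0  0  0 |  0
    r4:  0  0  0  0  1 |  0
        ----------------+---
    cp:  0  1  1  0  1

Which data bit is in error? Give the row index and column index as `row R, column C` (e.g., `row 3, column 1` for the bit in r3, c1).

Recompute each row's even parity and compare to rp:
  r0: data parity 0, sent rp 0 → ok
  r1: data parity 0, sent rp 0 → ok
  r2: data parity 1, sent rp 1 → ok
  r3: data parity 0, sent rp 0 → ok
  r4: data parity 1, sent rp 0 → mismatch
Recompute each column's even parity and compare to cp:
  c0: data parity 0, sent cp 0 → ok
  c1: data parity 1, sent cp 1 → ok
  c2: data parity 1, sent cp 1 → ok
  c3: data parity 0, sent cp 0 → ok
  c4: data parity 0, sent cp 1 → mismatch
Exactly one row (r4) and one column (c4) fail → the flipped bit is at their intersection.

row 4, column 4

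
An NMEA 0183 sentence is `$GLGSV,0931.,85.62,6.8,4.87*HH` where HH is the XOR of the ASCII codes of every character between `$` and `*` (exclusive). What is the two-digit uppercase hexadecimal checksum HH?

7E

XOR the ASCII codes of the payload characters:
  'G' = 0x47 → acc = 0x47
  'L' = 0x4C → acc = 0x0B
  'G' = 0x47 → acc = 0x4C
  'S' = 0x53 → acc = 0x1F
  'V' = 0x56 → acc = 0x49
  ',' = 0x2C → acc = 0x65
  '0' = 0x30 → acc = 0x55
  '9' = 0x39 → acc = 0x6C
  '3' = 0x33 → acc = 0x5F
  '1' = 0x31 → acc = 0x6E
  '.' = 0x2E → acc = 0x40
  ',' = 0x2C → acc = 0x6C
  '8' = 0x38 → acc = 0x54
  '5' = 0x35 → acc = 0x61
  '.' = 0x2E → acc = 0x4F
  '6' = 0x36 → acc = 0x79
  '2' = 0x32 → acc = 0x4B
  ',' = 0x2C → acc = 0x67
  '6' = 0x36 → acc = 0x51
  '.' = 0x2E → acc = 0x7F
  '8' = 0x38 → acc = 0x47
  ',' = 0x2C → acc = 0x6B
  '4' = 0x34 → acc = 0x5F
  '.' = 0x2E → acc = 0x71
  '8' = 0x38 → acc = 0x49
  '7' = 0x37 → acc = 0x7E
Checksum = 0x7E.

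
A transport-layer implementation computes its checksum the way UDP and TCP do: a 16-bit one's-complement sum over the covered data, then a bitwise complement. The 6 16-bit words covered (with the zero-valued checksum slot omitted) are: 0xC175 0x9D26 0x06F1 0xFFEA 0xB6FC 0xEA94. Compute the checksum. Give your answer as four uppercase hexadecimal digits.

One's-complement addition (fold any carry out of bit 15 back into bit 0):
  0xC175 + 0x9D26 = 0x15E9B → wrap carry → 0x5E9C
  0x5E9C + 0x06F1 = 0x0658D
  0x658D + 0xFFEA = 0x16577 → wrap carry → 0x6578
  0x6578 + 0xB6FC = 0x11C74 → wrap carry → 0x1C75
  0x1C75 + 0xEA94 = 0x10709 → wrap carry → 0x070A
One's-complement sum = 0x070A.
Checksum = ~0x070A & 0xFFFF = 0xF8F5.

F8F5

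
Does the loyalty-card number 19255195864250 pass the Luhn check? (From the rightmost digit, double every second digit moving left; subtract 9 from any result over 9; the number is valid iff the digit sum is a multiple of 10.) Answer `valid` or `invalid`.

From the right, keep odd positions and double even positions (subtract 9 from any doubled value over 9):
  doubled (positions 2,4,...): 1 8 7 9 1 4 2 → sum 32
  kept (positions 1,3,...): 0 2 6 5 1 5 9 → sum 28
Total = 60.
60 mod 10 = 0, so the number is valid.

valid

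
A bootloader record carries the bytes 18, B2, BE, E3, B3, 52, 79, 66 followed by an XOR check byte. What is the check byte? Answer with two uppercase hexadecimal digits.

09

XOR the bytes together:
  start with 0x18
  0x18 ⊕ 0xB2 = 0xAA
  0xAA ⊕ 0xBE = 0x14
  0x14 ⊕ 0xE3 = 0xF7
  0xF7 ⊕ 0xB3 = 0x44
  0x44 ⊕ 0x52 = 0x16
  0x16 ⊕ 0x79 = 0x6F
  0x6F ⊕ 0x66 = 0x09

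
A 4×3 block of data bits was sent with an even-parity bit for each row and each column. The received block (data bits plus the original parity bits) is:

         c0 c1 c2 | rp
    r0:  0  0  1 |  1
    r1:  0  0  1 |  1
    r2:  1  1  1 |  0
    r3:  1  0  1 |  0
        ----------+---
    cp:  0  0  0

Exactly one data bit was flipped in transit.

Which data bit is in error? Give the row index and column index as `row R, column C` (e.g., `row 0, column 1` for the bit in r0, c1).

Recompute each row's even parity and compare to rp:
  r0: data parity 1, sent rp 1 → ok
  r1: data parity 1, sent rp 1 → ok
  r2: data parity 1, sent rp 0 → mismatch
  r3: data parity 0, sent rp 0 → ok
Recompute each column's even parity and compare to cp:
  c0: data parity 0, sent cp 0 → ok
  c1: data parity 1, sent cp 0 → mismatch
  c2: data parity 0, sent cp 0 → ok
Exactly one row (r2) and one column (c1) fail → the flipped bit is at their intersection.

row 2, column 1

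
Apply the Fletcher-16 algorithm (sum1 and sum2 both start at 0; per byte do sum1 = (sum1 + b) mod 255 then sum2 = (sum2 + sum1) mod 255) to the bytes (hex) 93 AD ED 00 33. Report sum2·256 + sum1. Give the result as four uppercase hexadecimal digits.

Running sums (mod 255):
  after byte 0 (93): sum1=147, sum2=147
  after byte 1 (AD): sum1=65, sum2=212
  after byte 2 (ED): sum1=47, sum2=4
  after byte 3 (00): sum1=47, sum2=51
  after byte 4 (33): sum1=98, sum2=149
Checksum = sum2·256 + sum1 = 149·256 + 98 = 38242 = 0x9562.

9562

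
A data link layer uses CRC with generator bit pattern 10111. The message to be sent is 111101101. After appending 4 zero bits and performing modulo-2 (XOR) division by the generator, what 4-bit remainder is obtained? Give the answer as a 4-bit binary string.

1000

Append 4 zeros: 1111011010000. Divide by 10111 (XOR where the leading bit is 1):
  pos 0: 11110 XOR 10111 = 01001
  pos 1: 10011 XOR 10111 = 00100
  pos 3: 10010 XOR 10111 = 00101
  pos 5: 10110 XOR 10111 = 00001
Remainder (last 4 bits) = 1000. This is the CRC / FCS.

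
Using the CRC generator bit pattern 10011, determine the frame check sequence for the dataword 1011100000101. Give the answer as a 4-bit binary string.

Append 4 zeros: 10111000001010000. Divide by 10011 (XOR where the leading bit is 1):
  pos 0: 10111 XOR 10011 = 00100
  pos 2: 10000 XOR 10011 = 00011
  pos 5: 11000 XOR 10011 = 01011
  pos 6: 10111 XOR 10011 = 00100
  pos 8: 10001 XOR 10011 = 00010
  pos 11: 10000 XOR 10011 = 00011
Remainder (last 4 bits) = 0110. This is the CRC / FCS.

0110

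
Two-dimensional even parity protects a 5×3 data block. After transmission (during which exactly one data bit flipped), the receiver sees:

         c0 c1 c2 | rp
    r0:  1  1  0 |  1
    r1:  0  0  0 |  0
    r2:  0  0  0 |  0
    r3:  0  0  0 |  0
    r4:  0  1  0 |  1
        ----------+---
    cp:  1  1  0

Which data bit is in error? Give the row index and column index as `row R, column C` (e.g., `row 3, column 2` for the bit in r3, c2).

row 0, column 1

Recompute each row's even parity and compare to rp:
  r0: data parity 0, sent rp 1 → mismatch
  r1: data parity 0, sent rp 0 → ok
  r2: data parity 0, sent rp 0 → ok
  r3: data parity 0, sent rp 0 → ok
  r4: data parity 1, sent rp 1 → ok
Recompute each column's even parity and compare to cp:
  c0: data parity 1, sent cp 1 → ok
  c1: data parity 0, sent cp 1 → mismatch
  c2: data parity 0, sent cp 0 → ok
Exactly one row (r0) and one column (c1) fail → the flipped bit is at their intersection.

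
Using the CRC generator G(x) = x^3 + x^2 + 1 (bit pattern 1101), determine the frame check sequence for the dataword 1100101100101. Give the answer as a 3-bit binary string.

100

Append 3 zeros: 1100101100101000. Divide by 1101 (XOR where the leading bit is 1):
  pos 0: 1100 XOR 1101 = 0001
  pos 3: 1101 XOR 1101 = 0000
  pos 7: 1001 XOR 1101 = 0100
  pos 8: 1000 XOR 1101 = 0101
  pos 9: 1011 XOR 1101 = 0110
  pos 10: 1100 XOR 1101 = 0001
Remainder (last 3 bits) = 100. This is the CRC / FCS.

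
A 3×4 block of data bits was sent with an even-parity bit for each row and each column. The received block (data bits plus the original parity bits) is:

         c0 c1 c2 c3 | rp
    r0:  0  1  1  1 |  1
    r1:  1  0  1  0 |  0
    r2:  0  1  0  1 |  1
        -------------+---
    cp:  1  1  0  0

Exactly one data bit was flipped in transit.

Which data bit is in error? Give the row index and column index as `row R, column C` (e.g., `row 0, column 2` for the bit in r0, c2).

Recompute each row's even parity and compare to rp:
  r0: data parity 1, sent rp 1 → ok
  r1: data parity 0, sent rp 0 → ok
  r2: data parity 0, sent rp 1 → mismatch
Recompute each column's even parity and compare to cp:
  c0: data parity 1, sent cp 1 → ok
  c1: data parity 0, sent cp 1 → mismatch
  c2: data parity 0, sent cp 0 → ok
  c3: data parity 0, sent cp 0 → ok
Exactly one row (r2) and one column (c1) fail → the flipped bit is at their intersection.

row 2, column 1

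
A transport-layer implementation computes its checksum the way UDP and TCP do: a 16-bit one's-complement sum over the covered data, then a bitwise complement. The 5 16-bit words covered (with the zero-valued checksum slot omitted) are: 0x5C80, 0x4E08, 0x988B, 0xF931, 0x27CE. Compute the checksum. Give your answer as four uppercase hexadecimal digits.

9BEB

One's-complement addition (fold any carry out of bit 15 back into bit 0):
  0x5C80 + 0x4E08 = 0x0AA88
  0xAA88 + 0x988B = 0x14313 → wrap carry → 0x4314
  0x4314 + 0xF931 = 0x13C45 → wrap carry → 0x3C46
  0x3C46 + 0x27CE = 0x06414
One's-complement sum = 0x6414.
Checksum = ~0x6414 & 0xFFFF = 0x9BEB.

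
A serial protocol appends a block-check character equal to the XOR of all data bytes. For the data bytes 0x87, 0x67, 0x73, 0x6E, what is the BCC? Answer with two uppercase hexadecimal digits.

XOR the bytes together:
  start with 0x87
  0x87 ⊕ 0x67 = 0xE0
  0xE0 ⊕ 0x73 = 0x93
  0x93 ⊕ 0x6E = 0xFD

FD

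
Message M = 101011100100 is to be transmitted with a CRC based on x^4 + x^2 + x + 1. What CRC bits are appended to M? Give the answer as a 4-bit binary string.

1001

Append 4 zeros: 1010111001000000. Divide by 10111 (XOR where the leading bit is 1):
  pos 0: 10101 XOR 10111 = 00010
  pos 3: 10110 XOR 10111 = 00001
  pos 7: 10100 XOR 10111 = 00011
  pos 10: 11000 XOR 10111 = 01111
  pos 11: 11110 XOR 10111 = 01001
Remainder (last 4 bits) = 1001. This is the CRC / FCS.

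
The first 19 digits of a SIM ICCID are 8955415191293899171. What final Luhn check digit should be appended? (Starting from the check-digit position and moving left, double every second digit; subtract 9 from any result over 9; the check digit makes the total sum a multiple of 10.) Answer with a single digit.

1

Partial digits right→left: 1 7 1 9 9 8 3 9 2 1 9 1 5 1 4 5 5 9 8
Double every second digit counting from the check-digit position (so the 1st, 3rd, 5th, ... of the partial from the right).
  doubled (with −9 where >9): 2 2 9 6 4 9 1 8 1 7 → sum 49
  kept as-is: 7 9 8 9 1 1 1 5 9 → sum 50
Total = 49 + 50 = 99.
Check digit = (10 − (99 mod 10)) mod 10 = 1.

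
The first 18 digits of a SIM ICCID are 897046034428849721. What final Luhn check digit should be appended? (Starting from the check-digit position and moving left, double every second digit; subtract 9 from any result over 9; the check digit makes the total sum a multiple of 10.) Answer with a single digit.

8

Partial digits right→left: 1 2 7 9 4 8 8 2 4 4 3 0 6 4 0 7 9 8
Double every second digit counting from the check-digit position (so the 1st, 3rd, 5th, ... of the partial from the right).
  doubled (with −9 where >9): 2 5 8 7 8 6 3 0 9 → sum 48
  kept as-is: 2 9 8 2 4 0 4 7 8 → sum 44
Total = 48 + 44 = 92.
Check digit = (10 − (92 mod 10)) mod 10 = 8.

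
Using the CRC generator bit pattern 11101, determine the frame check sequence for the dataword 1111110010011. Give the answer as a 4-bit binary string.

Append 4 zeros: 11111100100110000. Divide by 11101 (XOR where the leading bit is 1):
  pos 0: 11111 XOR 11101 = 00010
  pos 3: 10100 XOR 11101 = 01001
  pos 4: 10011 XOR 11101 = 01110
  pos 5: 11100 XOR 11101 = 00001
  pos 9: 10110 XOR 11101 = 01011
  pos 10: 10110 XOR 11101 = 01011
  pos 11: 10110 XOR 11101 = 01011
  pos 12: 10110 XOR 11101 = 01011
Remainder (last 4 bits) = 1011. This is the CRC / FCS.

1011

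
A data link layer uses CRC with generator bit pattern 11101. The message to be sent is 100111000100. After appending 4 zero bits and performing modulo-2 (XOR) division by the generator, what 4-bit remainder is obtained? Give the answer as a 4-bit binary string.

1110

Append 4 zeros: 1001110001000000. Divide by 11101 (XOR where the leading bit is 1):
  pos 0: 10011 XOR 11101 = 01110
  pos 1: 11101 XOR 11101 = 00000
  pos 9: 10000 XOR 11101 = 01101
  pos 10: 11010 XOR 11101 = 00111
Remainder (last 4 bits) = 1110. This is the CRC / FCS.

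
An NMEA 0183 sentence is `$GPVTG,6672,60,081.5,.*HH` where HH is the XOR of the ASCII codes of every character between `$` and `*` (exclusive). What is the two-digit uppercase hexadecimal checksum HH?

XOR the ASCII codes of the payload characters:
  'G' = 0x47 → acc = 0x47
  'P' = 0x50 → acc = 0x17
  'V' = 0x56 → acc = 0x41
  'T' = 0x54 → acc = 0x15
  'G' = 0x47 → acc = 0x52
  ',' = 0x2C → acc = 0x7E
  '6' = 0x36 → acc = 0x48
  '6' = 0x36 → acc = 0x7E
  '7' = 0x37 → acc = 0x49
  '2' = 0x32 → acc = 0x7B
  ',' = 0x2C → acc = 0x57
  '6' = 0x36 → acc = 0x61
  '0' = 0x30 → acc = 0x51
  ',' = 0x2C → acc = 0x7D
  '0' = 0x30 → acc = 0x4D
  '8' = 0x38 → acc = 0x75
  '1' = 0x31 → acc = 0x44
  '.' = 0x2E → acc = 0x6A
  '5' = 0x35 → acc = 0x5F
  ',' = 0x2C → acc = 0x73
  '.' = 0x2E → acc = 0x5D
Checksum = 0x5D.

5D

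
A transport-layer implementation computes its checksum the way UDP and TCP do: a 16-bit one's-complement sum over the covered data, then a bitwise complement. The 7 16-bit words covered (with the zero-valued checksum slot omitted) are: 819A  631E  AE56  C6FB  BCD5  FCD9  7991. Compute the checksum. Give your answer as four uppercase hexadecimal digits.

One's-complement addition (fold any carry out of bit 15 back into bit 0):
  0x819A + 0x631E = 0x0E4B8
  0xE4B8 + 0xAE56 = 0x1930E → wrap carry → 0x930F
  0x930F + 0xC6FB = 0x15A0A → wrap carry → 0x5A0B
  0x5A0B + 0xBCD5 = 0x116E0 → wrap carry → 0x16E1
  0x16E1 + 0xFCD9 = 0x113BA → wrap carry → 0x13BB
  0x13BB + 0x7991 = 0x08D4C
One's-complement sum = 0x8D4C.
Checksum = ~0x8D4C & 0xFFFF = 0x72B3.

72B3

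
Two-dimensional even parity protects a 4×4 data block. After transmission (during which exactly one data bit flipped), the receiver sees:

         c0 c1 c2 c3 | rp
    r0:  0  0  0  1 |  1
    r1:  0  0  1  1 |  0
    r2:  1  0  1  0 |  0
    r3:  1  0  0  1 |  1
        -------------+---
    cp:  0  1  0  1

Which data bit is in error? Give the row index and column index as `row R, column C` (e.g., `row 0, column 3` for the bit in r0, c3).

row 3, column 1

Recompute each row's even parity and compare to rp:
  r0: data parity 1, sent rp 1 → ok
  r1: data parity 0, sent rp 0 → ok
  r2: data parity 0, sent rp 0 → ok
  r3: data parity 0, sent rp 1 → mismatch
Recompute each column's even parity and compare to cp:
  c0: data parity 0, sent cp 0 → ok
  c1: data parity 0, sent cp 1 → mismatch
  c2: data parity 0, sent cp 0 → ok
  c3: data parity 1, sent cp 1 → ok
Exactly one row (r3) and one column (c1) fail → the flipped bit is at their intersection.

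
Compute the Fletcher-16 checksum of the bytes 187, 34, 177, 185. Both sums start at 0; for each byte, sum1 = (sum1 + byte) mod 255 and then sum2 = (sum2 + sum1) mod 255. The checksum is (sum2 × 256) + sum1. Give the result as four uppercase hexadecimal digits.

Running sums (mod 255):
  after byte 0 (187): sum1=187, sum2=187
  after byte 1 (34): sum1=221, sum2=153
  after byte 2 (177): sum1=143, sum2=41
  after byte 3 (185): sum1=73, sum2=114
Checksum = sum2·256 + sum1 = 114·256 + 73 = 29257 = 0x7249.

7249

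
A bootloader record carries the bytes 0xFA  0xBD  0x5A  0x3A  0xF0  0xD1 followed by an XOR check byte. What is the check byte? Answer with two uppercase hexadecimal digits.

XOR the bytes together:
  start with 0xFA
  0xFA ⊕ 0xBD = 0x47
  0x47 ⊕ 0x5A = 0x1D
  0x1D ⊕ 0x3A = 0x27
  0x27 ⊕ 0xF0 = 0xD7
  0xD7 ⊕ 0xD1 = 0x06

06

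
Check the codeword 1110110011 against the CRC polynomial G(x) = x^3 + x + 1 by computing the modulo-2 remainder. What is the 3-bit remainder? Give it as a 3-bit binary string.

101

Modulo-2 division of 1110110011 by 1011:
  pos 0: 1110 XOR 1011 = 0101
  pos 1: 1011 XOR 1011 = 0000
  pos 5: 1001 XOR 1011 = 0010
Remainder = 101 (nonzero — an error is detected).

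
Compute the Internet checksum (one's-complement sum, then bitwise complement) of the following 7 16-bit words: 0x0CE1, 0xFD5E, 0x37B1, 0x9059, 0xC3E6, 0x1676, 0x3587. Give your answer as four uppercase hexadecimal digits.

1DD1

One's-complement addition (fold any carry out of bit 15 back into bit 0):
  0x0CE1 + 0xFD5E = 0x10A3F → wrap carry → 0x0A40
  0x0A40 + 0x37B1 = 0x041F1
  0x41F1 + 0x9059 = 0x0D24A
  0xD24A + 0xC3E6 = 0x19630 → wrap carry → 0x9631
  0x9631 + 0x1676 = 0x0ACA7
  0xACA7 + 0x3587 = 0x0E22E
One's-complement sum = 0xE22E.
Checksum = ~0xE22E & 0xFFFF = 0x1DD1.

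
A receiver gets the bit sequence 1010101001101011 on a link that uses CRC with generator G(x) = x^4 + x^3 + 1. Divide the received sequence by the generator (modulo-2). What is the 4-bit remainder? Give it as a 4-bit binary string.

0000

Modulo-2 division of 1010101001101011 by 11001:
  pos 0: 10101 XOR 11001 = 01100
  pos 1: 11000 XOR 11001 = 00001
  pos 5: 11001 XOR 11001 = 00000
  pos 10: 10101 XOR 11001 = 01100
  pos 11: 11001 XOR 11001 = 00000
Remainder = 0000 (zero — the frame passes the CRC check).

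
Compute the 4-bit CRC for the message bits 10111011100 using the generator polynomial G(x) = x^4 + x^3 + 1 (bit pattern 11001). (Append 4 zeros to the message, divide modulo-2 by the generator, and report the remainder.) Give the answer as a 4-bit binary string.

Append 4 zeros: 101110111000000. Divide by 11001 (XOR where the leading bit is 1):
  pos 0: 10111 XOR 11001 = 01110
  pos 1: 11100 XOR 11001 = 00101
  pos 3: 10111 XOR 11001 = 01110
  pos 4: 11101 XOR 11001 = 00100
  pos 6: 10000 XOR 11001 = 01001
  pos 7: 10010 XOR 11001 = 01011
  pos 8: 10110 XOR 11001 = 01111
  pos 9: 11110 XOR 11001 = 00111
Remainder (last 4 bits) = 1110. This is the CRC / FCS.

1110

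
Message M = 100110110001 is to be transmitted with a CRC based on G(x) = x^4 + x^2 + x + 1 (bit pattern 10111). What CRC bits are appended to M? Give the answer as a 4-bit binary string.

Append 4 zeros: 1001101100010000. Divide by 10111 (XOR where the leading bit is 1):
  pos 0: 10011 XOR 10111 = 00100
  pos 2: 10001 XOR 10111 = 00110
  pos 4: 11010 XOR 10111 = 01101
  pos 5: 11010 XOR 10111 = 01101
  pos 6: 11010 XOR 10111 = 01101
  pos 7: 11011 XOR 10111 = 01100
  pos 8: 11000 XOR 10111 = 01111
  pos 9: 11110 XOR 10111 = 01001
  pos 10: 10010 XOR 10111 = 00101
Remainder (last 4 bits) = 1010. This is the CRC / FCS.

1010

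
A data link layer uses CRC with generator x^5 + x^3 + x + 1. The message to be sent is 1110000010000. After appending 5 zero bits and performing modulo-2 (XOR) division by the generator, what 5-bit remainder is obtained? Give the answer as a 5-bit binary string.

Append 5 zeros: 111000001000000000. Divide by 101011 (XOR where the leading bit is 1):
  pos 0: 111000 XOR 101011 = 010011
  pos 1: 100110 XOR 101011 = 001101
  pos 3: 110101 XOR 101011 = 011110
  pos 4: 111100 XOR 101011 = 010111
  pos 5: 101110 XOR 101011 = 000101
  pos 8: 101000 XOR 101011 = 000011
  pos 12: 110000 XOR 101011 = 011011
Remainder (last 5 bits) = 11011. This is the CRC / FCS.

11011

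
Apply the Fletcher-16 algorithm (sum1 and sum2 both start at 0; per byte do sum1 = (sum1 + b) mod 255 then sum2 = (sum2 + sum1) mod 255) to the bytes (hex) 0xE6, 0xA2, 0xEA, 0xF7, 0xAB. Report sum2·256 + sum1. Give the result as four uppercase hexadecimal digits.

Running sums (mod 255):
  after byte 0 (0xE6): sum1=230, sum2=230
  after byte 1 (0xA2): sum1=137, sum2=112
  after byte 2 (0xEA): sum1=116, sum2=228
  after byte 3 (0xF7): sum1=108, sum2=81
  after byte 4 (0xAB): sum1=24, sum2=105
Checksum = sum2·256 + sum1 = 105·256 + 24 = 26904 = 0x6918.

6918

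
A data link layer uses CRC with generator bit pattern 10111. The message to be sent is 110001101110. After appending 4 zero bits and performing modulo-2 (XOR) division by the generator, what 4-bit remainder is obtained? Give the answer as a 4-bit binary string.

Append 4 zeros: 1100011011100000. Divide by 10111 (XOR where the leading bit is 1):
  pos 0: 11000 XOR 10111 = 01111
  pos 1: 11111 XOR 10111 = 01000
  pos 2: 10001 XOR 10111 = 00110
  pos 4: 11001 XOR 10111 = 01110
  pos 5: 11101 XOR 10111 = 01010
  pos 6: 10101 XOR 10111 = 00010
  pos 9: 10000 XOR 10111 = 00111
  pos 11: 11100 XOR 10111 = 01011
Remainder (last 4 bits) = 1011. This is the CRC / FCS.

1011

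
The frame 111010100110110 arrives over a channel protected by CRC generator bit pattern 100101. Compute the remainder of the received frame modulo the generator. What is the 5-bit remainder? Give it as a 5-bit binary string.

00000

Modulo-2 division of 111010100110110 by 100101:
  pos 0: 111010 XOR 100101 = 011111
  pos 1: 111111 XOR 100101 = 011010
  pos 2: 110100 XOR 100101 = 010001
  pos 3: 100010 XOR 100101 = 000111
  pos 6: 111110 XOR 100101 = 011011
  pos 7: 110111 XOR 100101 = 010010
  pos 8: 100101 XOR 100101 = 000000
Remainder = 00000 (zero — the frame passes the CRC check).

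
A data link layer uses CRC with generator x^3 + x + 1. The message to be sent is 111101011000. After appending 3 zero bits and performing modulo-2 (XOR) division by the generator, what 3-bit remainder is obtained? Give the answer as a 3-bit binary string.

Append 3 zeros: 111101011000000. Divide by 1011 (XOR where the leading bit is 1):
  pos 0: 1111 XOR 1011 = 0100
  pos 1: 1000 XOR 1011 = 0011
  pos 3: 1110 XOR 1011 = 0101
  pos 4: 1011 XOR 1011 = 0000
  pos 8: 1000 XOR 1011 = 0011
  pos 10: 1100 XOR 1011 = 0111
  pos 11: 1110 XOR 1011 = 0101
Remainder (last 3 bits) = 101. This is the CRC / FCS.

101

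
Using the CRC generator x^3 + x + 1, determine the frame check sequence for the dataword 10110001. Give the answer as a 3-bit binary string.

011

Append 3 zeros: 10110001000. Divide by 1011 (XOR where the leading bit is 1):
  pos 0: 1011 XOR 1011 = 0000
  pos 7: 1000 XOR 1011 = 0011
Remainder (last 3 bits) = 011. This is the CRC / FCS.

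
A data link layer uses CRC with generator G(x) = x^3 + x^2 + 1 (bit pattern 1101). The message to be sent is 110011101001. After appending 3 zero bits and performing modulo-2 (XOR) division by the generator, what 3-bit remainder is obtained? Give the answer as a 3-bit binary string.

Append 3 zeros: 110011101001000. Divide by 1101 (XOR where the leading bit is 1):
  pos 0: 1100 XOR 1101 = 0001
  pos 3: 1111 XOR 1101 = 0010
  pos 5: 1001 XOR 1101 = 0100
  pos 6: 1000 XOR 1101 = 0101
  pos 7: 1010 XOR 1101 = 0111
  pos 8: 1111 XOR 1101 = 0010
  pos 10: 1000 XOR 1101 = 0101
  pos 11: 1010 XOR 1101 = 0111
Remainder (last 3 bits) = 111. This is the CRC / FCS.

111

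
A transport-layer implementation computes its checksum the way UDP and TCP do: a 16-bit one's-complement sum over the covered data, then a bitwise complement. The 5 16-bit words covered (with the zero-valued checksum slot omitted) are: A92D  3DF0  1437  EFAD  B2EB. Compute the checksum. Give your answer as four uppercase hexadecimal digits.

One's-complement addition (fold any carry out of bit 15 back into bit 0):
  0xA92D + 0x3DF0 = 0x0E71D
  0xE71D + 0x1437 = 0x0FB54
  0xFB54 + 0xEFAD = 0x1EB01 → wrap carry → 0xEB02
  0xEB02 + 0xB2EB = 0x19DED → wrap carry → 0x9DEE
One's-complement sum = 0x9DEE.
Checksum = ~0x9DEE & 0xFFFF = 0x6211.

6211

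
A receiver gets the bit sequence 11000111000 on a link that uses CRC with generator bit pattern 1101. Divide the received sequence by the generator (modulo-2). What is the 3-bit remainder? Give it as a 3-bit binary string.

Modulo-2 division of 11000111000 by 1101:
  pos 0: 1100 XOR 1101 = 0001
  pos 3: 1011 XOR 1101 = 0110
  pos 4: 1101 XOR 1101 = 0000
Remainder = 000 (zero — the frame passes the CRC check).

000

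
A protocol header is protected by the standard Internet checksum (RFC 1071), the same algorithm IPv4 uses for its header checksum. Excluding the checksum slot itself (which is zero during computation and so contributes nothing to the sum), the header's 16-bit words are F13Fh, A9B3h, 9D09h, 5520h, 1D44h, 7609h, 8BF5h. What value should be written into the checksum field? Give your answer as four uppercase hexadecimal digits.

One's-complement addition (fold any carry out of bit 15 back into bit 0):
  0xF13F + 0xA9B3 = 0x19AF2 → wrap carry → 0x9AF3
  0x9AF3 + 0x9D09 = 0x137FC → wrap carry → 0x37FD
  0x37FD + 0x5520 = 0x08D1D
  0x8D1D + 0x1D44 = 0x0AA61
  0xAA61 + 0x7609 = 0x1206A → wrap carry → 0x206B
  0x206B + 0x8BF5 = 0x0AC60
One's-complement sum = 0xAC60.
Checksum = ~0xAC60 & 0xFFFF = 0x539F.

539F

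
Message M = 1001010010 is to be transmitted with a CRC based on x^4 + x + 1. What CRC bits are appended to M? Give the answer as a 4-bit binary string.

1001

Append 4 zeros: 10010100100000. Divide by 10011 (XOR where the leading bit is 1):
  pos 0: 10010 XOR 10011 = 00001
  pos 4: 11001 XOR 10011 = 01010
  pos 5: 10100 XOR 10011 = 00111
  pos 7: 11100 XOR 10011 = 01111
  pos 8: 11110 XOR 10011 = 01101
  pos 9: 11010 XOR 10011 = 01001
Remainder (last 4 bits) = 1001. This is the CRC / FCS.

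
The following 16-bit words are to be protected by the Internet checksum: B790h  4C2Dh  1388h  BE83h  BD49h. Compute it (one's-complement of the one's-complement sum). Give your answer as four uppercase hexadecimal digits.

6CEC

One's-complement addition (fold any carry out of bit 15 back into bit 0):
  0xB790 + 0x4C2D = 0x103BD → wrap carry → 0x03BE
  0x03BE + 0x1388 = 0x01746
  0x1746 + 0xBE83 = 0x0D5C9
  0xD5C9 + 0xBD49 = 0x19312 → wrap carry → 0x9313
One's-complement sum = 0x9313.
Checksum = ~0x9313 & 0xFFFF = 0x6CEC.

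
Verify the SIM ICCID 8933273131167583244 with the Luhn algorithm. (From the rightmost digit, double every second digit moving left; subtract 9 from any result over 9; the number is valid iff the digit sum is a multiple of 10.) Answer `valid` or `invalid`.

invalid

From the right, keep odd positions and double even positions (subtract 9 from any doubled value over 9):
  doubled (positions 2,4,...): 8 6 1 3 2 2 5 6 9 → sum 42
  kept (positions 1,3,...): 4 2 8 7 1 3 3 2 3 8 → sum 41
Total = 83.
83 mod 10 = 3, so the number is invalid.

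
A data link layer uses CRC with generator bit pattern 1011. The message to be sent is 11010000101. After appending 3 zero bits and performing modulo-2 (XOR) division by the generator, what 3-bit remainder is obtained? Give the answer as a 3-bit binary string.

101

Append 3 zeros: 11010000101000. Divide by 1011 (XOR where the leading bit is 1):
  pos 0: 1101 XOR 1011 = 0110
  pos 1: 1100 XOR 1011 = 0111
  pos 2: 1110 XOR 1011 = 0101
  pos 3: 1010 XOR 1011 = 0001
  pos 6: 1010 XOR 1011 = 0001
  pos 9: 1100 XOR 1011 = 0111
  pos 10: 1110 XOR 1011 = 0101
Remainder (last 3 bits) = 101. This is the CRC / FCS.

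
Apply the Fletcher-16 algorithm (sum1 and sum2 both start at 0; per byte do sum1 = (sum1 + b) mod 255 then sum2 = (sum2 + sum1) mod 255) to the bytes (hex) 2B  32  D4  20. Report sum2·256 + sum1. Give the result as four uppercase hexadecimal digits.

Running sums (mod 255):
  after byte 0 (2B): sum1=43, sum2=43
  after byte 1 (32): sum1=93, sum2=136
  after byte 2 (D4): sum1=50, sum2=186
  after byte 3 (20): sum1=82, sum2=13
Checksum = sum2·256 + sum1 = 13·256 + 82 = 3410 = 0x0D52.

0D52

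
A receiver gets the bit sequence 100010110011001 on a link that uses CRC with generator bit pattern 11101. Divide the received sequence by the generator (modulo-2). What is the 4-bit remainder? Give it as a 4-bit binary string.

Modulo-2 division of 100010110011001 by 11101:
  pos 0: 10001 XOR 11101 = 01100
  pos 1: 11000 XOR 11101 = 00101
  pos 3: 10111 XOR 11101 = 01010
  pos 4: 10100 XOR 11101 = 01001
  pos 5: 10010 XOR 11101 = 01111
  pos 6: 11111 XOR 11101 = 00010
  pos 9: 10100 XOR 11101 = 01001
  pos 10: 10011 XOR 11101 = 01110
Remainder = 1110 (nonzero — an error is detected).

1110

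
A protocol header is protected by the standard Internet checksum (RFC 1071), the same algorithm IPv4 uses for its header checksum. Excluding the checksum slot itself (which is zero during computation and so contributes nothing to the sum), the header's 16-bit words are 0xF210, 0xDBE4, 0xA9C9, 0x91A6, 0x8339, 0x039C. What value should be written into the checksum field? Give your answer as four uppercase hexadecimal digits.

One's-complement addition (fold any carry out of bit 15 back into bit 0):
  0xF210 + 0xDBE4 = 0x1CDF4 → wrap carry → 0xCDF5
  0xCDF5 + 0xA9C9 = 0x177BE → wrap carry → 0x77BF
  0x77BF + 0x91A6 = 0x10965 → wrap carry → 0x0966
  0x0966 + 0x8339 = 0x08C9F
  0x8C9F + 0x039C = 0x0903B
One's-complement sum = 0x903B.
Checksum = ~0x903B & 0xFFFF = 0x6FC4.

6FC4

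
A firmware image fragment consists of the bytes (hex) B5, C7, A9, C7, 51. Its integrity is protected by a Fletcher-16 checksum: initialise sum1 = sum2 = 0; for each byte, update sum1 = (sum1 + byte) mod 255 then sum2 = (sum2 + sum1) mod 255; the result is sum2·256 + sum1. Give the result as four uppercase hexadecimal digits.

8940

Running sums (mod 255):
  after byte 0 (B5): sum1=181, sum2=181
  after byte 1 (C7): sum1=125, sum2=51
  after byte 2 (A9): sum1=39, sum2=90
  after byte 3 (C7): sum1=238, sum2=73
  after byte 4 (51): sum1=64, sum2=137
Checksum = sum2·256 + sum1 = 137·256 + 64 = 35136 = 0x8940.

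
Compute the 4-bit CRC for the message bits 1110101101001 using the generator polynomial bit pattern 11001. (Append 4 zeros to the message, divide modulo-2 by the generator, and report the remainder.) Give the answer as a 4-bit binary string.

Append 4 zeros: 11101011010010000. Divide by 11001 (XOR where the leading bit is 1):
  pos 0: 11101 XOR 11001 = 00100
  pos 2: 10001 XOR 11001 = 01000
  pos 3: 10001 XOR 11001 = 01000
  pos 4: 10000 XOR 11001 = 01001
  pos 5: 10011 XOR 11001 = 01010
  pos 6: 10100 XOR 11001 = 01101
  pos 7: 11010 XOR 11001 = 00011
  pos 10: 11100 XOR 11001 = 00101
  pos 12: 10100 XOR 11001 = 01101
Remainder (last 4 bits) = 1101. This is the CRC / FCS.

1101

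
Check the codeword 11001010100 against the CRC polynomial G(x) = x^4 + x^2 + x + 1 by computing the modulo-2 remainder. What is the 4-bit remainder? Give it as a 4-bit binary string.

Modulo-2 division of 11001010100 by 10111:
  pos 0: 11001 XOR 10111 = 01110
  pos 1: 11100 XOR 10111 = 01011
  pos 2: 10111 XOR 10111 = 00000
Remainder = 0100 (nonzero — an error is detected).

0100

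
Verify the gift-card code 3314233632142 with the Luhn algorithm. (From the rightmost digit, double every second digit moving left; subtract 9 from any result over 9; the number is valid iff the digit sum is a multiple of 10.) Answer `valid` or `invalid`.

From the right, keep odd positions and double even positions (subtract 9 from any doubled value over 9):
  doubled (positions 2,4,...): 8 4 3 6 8 6 → sum 35
  kept (positions 1,3,...): 2 1 3 3 2 1 3 → sum 15
Total = 50.
50 mod 10 = 0, so the number is valid.

valid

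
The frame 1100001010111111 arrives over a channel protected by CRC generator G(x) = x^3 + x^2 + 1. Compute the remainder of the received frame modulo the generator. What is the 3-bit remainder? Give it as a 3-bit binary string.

Modulo-2 division of 1100001010111111 by 1101:
  pos 0: 1100 XOR 1101 = 0001
  pos 3: 1001 XOR 1101 = 0100
  pos 4: 1000 XOR 1101 = 0101
  pos 5: 1011 XOR 1101 = 0110
  pos 6: 1100 XOR 1101 = 0001
  pos 9: 1111 XOR 1101 = 0010
  pos 11: 1011 XOR 1101 = 0110
  pos 12: 1101 XOR 1101 = 0000
Remainder = 000 (zero — the frame passes the CRC check).

000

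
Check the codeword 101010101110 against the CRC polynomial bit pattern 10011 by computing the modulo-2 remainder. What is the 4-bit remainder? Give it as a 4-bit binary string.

0111

Modulo-2 division of 101010101110 by 10011:
  pos 0: 10101 XOR 10011 = 00110
  pos 2: 11001 XOR 10011 = 01010
  pos 3: 10100 XOR 10011 = 00111
  pos 5: 11111 XOR 10011 = 01100
  pos 6: 11001 XOR 10011 = 01010
  pos 7: 10100 XOR 10011 = 00111
Remainder = 0111 (nonzero — an error is detected).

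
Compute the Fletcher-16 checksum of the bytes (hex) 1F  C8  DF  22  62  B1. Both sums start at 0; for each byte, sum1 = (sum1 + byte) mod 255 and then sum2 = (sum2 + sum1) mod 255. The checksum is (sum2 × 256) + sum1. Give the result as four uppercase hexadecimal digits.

03FD

Running sums (mod 255):
  after byte 0 (1F): sum1=31, sum2=31
  after byte 1 (C8): sum1=231, sum2=7
  after byte 2 (DF): sum1=199, sum2=206
  after byte 3 (22): sum1=233, sum2=184
  after byte 4 (62): sum1=76, sum2=5
  after byte 5 (B1): sum1=253, sum2=3
Checksum = sum2·256 + sum1 = 3·256 + 253 = 1021 = 0x03FD.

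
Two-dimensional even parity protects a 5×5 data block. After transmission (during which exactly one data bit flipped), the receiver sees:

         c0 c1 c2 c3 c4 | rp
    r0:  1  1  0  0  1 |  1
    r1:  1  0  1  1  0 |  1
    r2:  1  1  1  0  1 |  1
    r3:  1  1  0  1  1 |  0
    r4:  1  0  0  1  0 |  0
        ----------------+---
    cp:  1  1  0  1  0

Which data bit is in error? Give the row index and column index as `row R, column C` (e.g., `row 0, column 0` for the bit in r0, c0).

row 2, column 4

Recompute each row's even parity and compare to rp:
  r0: data parity 1, sent rp 1 → ok
  r1: data parity 1, sent rp 1 → ok
  r2: data parity 0, sent rp 1 → mismatch
  r3: data parity 0, sent rp 0 → ok
  r4: data parity 0, sent rp 0 → ok
Recompute each column's even parity and compare to cp:
  c0: data parity 1, sent cp 1 → ok
  c1: data parity 1, sent cp 1 → ok
  c2: data parity 0, sent cp 0 → ok
  c3: data parity 1, sent cp 1 → ok
  c4: data parity 1, sent cp 0 → mismatch
Exactly one row (r2) and one column (c4) fail → the flipped bit is at their intersection.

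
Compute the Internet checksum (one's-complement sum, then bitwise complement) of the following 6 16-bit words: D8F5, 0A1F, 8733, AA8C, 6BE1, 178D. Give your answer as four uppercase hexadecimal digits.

67BC

One's-complement addition (fold any carry out of bit 15 back into bit 0):
  0xD8F5 + 0x0A1F = 0x0E314
  0xE314 + 0x8733 = 0x16A47 → wrap carry → 0x6A48
  0x6A48 + 0xAA8C = 0x114D4 → wrap carry → 0x14D5
  0x14D5 + 0x6BE1 = 0x080B6
  0x80B6 + 0x178D = 0x09843
One's-complement sum = 0x9843.
Checksum = ~0x9843 & 0xFFFF = 0x67BC.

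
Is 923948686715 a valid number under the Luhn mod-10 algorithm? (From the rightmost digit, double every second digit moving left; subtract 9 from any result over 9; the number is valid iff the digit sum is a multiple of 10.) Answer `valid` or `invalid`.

valid

From the right, keep odd positions and double even positions (subtract 9 from any doubled value over 9):
  doubled (positions 2,4,...): 2 3 3 8 6 9 → sum 31
  kept (positions 1,3,...): 5 7 8 8 9 2 → sum 39
Total = 70.
70 mod 10 = 0, so the number is valid.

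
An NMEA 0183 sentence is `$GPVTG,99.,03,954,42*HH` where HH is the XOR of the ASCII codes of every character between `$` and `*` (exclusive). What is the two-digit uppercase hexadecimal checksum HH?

41

XOR the ASCII codes of the payload characters:
  'G' = 0x47 → acc = 0x47
  'P' = 0x50 → acc = 0x17
  'V' = 0x56 → acc = 0x41
  'T' = 0x54 → acc = 0x15
  'G' = 0x47 → acc = 0x52
  ',' = 0x2C → acc = 0x7E
  '9' = 0x39 → acc = 0x47
  '9' = 0x39 → acc = 0x7E
  '.' = 0x2E → acc = 0x50
  ',' = 0x2C → acc = 0x7C
  '0' = 0x30 → acc = 0x4C
  '3' = 0x33 → acc = 0x7F
  ',' = 0x2C → acc = 0x53
  '9' = 0x39 → acc = 0x6A
  '5' = 0x35 → acc = 0x5F
  '4' = 0x34 → acc = 0x6B
  ',' = 0x2C → acc = 0x47
  '4' = 0x34 → acc = 0x73
  '2' = 0x32 → acc = 0x41
Checksum = 0x41.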